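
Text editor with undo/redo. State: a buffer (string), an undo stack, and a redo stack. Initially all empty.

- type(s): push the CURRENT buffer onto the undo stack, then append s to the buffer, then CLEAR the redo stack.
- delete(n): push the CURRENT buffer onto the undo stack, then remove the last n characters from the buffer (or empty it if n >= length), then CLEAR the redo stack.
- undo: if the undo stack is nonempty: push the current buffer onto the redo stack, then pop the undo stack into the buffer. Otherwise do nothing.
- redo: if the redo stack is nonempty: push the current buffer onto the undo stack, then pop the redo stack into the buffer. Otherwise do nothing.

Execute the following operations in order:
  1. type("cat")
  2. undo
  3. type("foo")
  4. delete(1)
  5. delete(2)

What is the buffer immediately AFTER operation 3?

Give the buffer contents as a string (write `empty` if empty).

Answer: foo

Derivation:
After op 1 (type): buf='cat' undo_depth=1 redo_depth=0
After op 2 (undo): buf='(empty)' undo_depth=0 redo_depth=1
After op 3 (type): buf='foo' undo_depth=1 redo_depth=0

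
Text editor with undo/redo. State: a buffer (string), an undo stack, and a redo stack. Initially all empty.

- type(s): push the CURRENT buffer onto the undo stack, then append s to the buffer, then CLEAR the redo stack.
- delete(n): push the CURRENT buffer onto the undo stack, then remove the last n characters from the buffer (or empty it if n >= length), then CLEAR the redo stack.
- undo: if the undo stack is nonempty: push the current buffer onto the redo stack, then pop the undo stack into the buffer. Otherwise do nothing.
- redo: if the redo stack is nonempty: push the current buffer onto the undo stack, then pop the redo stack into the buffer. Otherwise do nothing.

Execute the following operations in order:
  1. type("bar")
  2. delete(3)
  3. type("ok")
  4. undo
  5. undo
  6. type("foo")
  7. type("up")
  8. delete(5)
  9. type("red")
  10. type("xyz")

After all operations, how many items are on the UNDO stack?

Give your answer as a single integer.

Answer: 6

Derivation:
After op 1 (type): buf='bar' undo_depth=1 redo_depth=0
After op 2 (delete): buf='(empty)' undo_depth=2 redo_depth=0
After op 3 (type): buf='ok' undo_depth=3 redo_depth=0
After op 4 (undo): buf='(empty)' undo_depth=2 redo_depth=1
After op 5 (undo): buf='bar' undo_depth=1 redo_depth=2
After op 6 (type): buf='barfoo' undo_depth=2 redo_depth=0
After op 7 (type): buf='barfooup' undo_depth=3 redo_depth=0
After op 8 (delete): buf='bar' undo_depth=4 redo_depth=0
After op 9 (type): buf='barred' undo_depth=5 redo_depth=0
After op 10 (type): buf='barredxyz' undo_depth=6 redo_depth=0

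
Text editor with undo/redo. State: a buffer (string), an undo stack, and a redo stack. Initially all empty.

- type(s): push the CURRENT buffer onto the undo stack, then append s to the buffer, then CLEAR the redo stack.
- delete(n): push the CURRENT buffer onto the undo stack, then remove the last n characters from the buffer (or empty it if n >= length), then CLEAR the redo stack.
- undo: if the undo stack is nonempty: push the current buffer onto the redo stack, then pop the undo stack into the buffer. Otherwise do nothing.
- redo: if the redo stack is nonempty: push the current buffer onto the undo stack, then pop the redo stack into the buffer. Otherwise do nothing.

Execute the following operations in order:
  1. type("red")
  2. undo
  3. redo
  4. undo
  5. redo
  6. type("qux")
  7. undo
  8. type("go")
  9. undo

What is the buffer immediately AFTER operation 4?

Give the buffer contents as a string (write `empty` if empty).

Answer: empty

Derivation:
After op 1 (type): buf='red' undo_depth=1 redo_depth=0
After op 2 (undo): buf='(empty)' undo_depth=0 redo_depth=1
After op 3 (redo): buf='red' undo_depth=1 redo_depth=0
After op 4 (undo): buf='(empty)' undo_depth=0 redo_depth=1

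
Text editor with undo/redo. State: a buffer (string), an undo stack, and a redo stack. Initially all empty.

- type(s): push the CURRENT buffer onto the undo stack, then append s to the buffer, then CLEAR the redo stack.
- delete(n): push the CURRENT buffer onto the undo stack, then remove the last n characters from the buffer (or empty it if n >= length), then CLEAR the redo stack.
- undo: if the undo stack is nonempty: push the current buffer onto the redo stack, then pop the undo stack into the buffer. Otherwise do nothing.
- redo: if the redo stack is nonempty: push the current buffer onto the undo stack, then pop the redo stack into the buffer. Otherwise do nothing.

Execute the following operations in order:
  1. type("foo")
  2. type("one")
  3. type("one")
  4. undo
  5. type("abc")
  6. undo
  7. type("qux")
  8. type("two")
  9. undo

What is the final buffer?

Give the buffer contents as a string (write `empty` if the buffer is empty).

After op 1 (type): buf='foo' undo_depth=1 redo_depth=0
After op 2 (type): buf='fooone' undo_depth=2 redo_depth=0
After op 3 (type): buf='foooneone' undo_depth=3 redo_depth=0
After op 4 (undo): buf='fooone' undo_depth=2 redo_depth=1
After op 5 (type): buf='foooneabc' undo_depth=3 redo_depth=0
After op 6 (undo): buf='fooone' undo_depth=2 redo_depth=1
After op 7 (type): buf='fooonequx' undo_depth=3 redo_depth=0
After op 8 (type): buf='fooonequxtwo' undo_depth=4 redo_depth=0
After op 9 (undo): buf='fooonequx' undo_depth=3 redo_depth=1

Answer: fooonequx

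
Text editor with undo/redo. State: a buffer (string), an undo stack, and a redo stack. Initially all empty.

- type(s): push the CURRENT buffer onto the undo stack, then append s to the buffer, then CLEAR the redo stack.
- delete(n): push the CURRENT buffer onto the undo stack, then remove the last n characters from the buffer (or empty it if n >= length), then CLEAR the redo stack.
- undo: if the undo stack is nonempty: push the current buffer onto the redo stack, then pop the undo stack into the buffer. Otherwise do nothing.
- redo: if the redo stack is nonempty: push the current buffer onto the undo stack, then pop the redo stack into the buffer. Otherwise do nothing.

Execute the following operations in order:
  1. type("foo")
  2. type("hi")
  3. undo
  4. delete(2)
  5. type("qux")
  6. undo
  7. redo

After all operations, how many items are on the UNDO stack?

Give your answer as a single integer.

After op 1 (type): buf='foo' undo_depth=1 redo_depth=0
After op 2 (type): buf='foohi' undo_depth=2 redo_depth=0
After op 3 (undo): buf='foo' undo_depth=1 redo_depth=1
After op 4 (delete): buf='f' undo_depth=2 redo_depth=0
After op 5 (type): buf='fqux' undo_depth=3 redo_depth=0
After op 6 (undo): buf='f' undo_depth=2 redo_depth=1
After op 7 (redo): buf='fqux' undo_depth=3 redo_depth=0

Answer: 3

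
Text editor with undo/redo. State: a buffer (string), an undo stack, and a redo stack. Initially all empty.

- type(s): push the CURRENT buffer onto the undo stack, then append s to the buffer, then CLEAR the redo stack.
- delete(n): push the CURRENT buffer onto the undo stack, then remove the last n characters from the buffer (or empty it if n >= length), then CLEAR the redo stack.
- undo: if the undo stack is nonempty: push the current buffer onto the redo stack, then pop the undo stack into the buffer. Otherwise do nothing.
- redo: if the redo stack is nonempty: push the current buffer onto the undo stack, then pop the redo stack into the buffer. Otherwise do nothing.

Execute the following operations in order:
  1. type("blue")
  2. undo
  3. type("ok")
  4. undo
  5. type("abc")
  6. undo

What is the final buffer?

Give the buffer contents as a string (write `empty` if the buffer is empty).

Answer: empty

Derivation:
After op 1 (type): buf='blue' undo_depth=1 redo_depth=0
After op 2 (undo): buf='(empty)' undo_depth=0 redo_depth=1
After op 3 (type): buf='ok' undo_depth=1 redo_depth=0
After op 4 (undo): buf='(empty)' undo_depth=0 redo_depth=1
After op 5 (type): buf='abc' undo_depth=1 redo_depth=0
After op 6 (undo): buf='(empty)' undo_depth=0 redo_depth=1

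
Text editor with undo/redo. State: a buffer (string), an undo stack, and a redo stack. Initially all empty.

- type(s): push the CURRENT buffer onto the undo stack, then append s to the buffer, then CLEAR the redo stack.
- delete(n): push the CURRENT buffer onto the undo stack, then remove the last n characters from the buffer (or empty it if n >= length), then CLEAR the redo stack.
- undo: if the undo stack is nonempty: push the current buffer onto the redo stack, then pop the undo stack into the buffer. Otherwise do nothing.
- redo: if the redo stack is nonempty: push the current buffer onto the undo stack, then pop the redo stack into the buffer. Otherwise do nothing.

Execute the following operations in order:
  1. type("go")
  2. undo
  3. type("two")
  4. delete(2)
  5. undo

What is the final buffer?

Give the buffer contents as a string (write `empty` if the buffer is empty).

Answer: two

Derivation:
After op 1 (type): buf='go' undo_depth=1 redo_depth=0
After op 2 (undo): buf='(empty)' undo_depth=0 redo_depth=1
After op 3 (type): buf='two' undo_depth=1 redo_depth=0
After op 4 (delete): buf='t' undo_depth=2 redo_depth=0
After op 5 (undo): buf='two' undo_depth=1 redo_depth=1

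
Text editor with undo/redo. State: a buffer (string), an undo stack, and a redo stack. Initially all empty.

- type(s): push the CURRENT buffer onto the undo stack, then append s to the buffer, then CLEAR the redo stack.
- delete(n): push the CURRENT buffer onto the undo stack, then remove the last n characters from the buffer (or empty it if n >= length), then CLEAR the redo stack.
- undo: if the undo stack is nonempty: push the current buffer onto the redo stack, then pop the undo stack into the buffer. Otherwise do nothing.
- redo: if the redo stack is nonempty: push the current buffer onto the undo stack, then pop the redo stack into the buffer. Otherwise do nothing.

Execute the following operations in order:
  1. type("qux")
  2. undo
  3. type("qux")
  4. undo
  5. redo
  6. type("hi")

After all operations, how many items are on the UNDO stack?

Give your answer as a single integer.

After op 1 (type): buf='qux' undo_depth=1 redo_depth=0
After op 2 (undo): buf='(empty)' undo_depth=0 redo_depth=1
After op 3 (type): buf='qux' undo_depth=1 redo_depth=0
After op 4 (undo): buf='(empty)' undo_depth=0 redo_depth=1
After op 5 (redo): buf='qux' undo_depth=1 redo_depth=0
After op 6 (type): buf='quxhi' undo_depth=2 redo_depth=0

Answer: 2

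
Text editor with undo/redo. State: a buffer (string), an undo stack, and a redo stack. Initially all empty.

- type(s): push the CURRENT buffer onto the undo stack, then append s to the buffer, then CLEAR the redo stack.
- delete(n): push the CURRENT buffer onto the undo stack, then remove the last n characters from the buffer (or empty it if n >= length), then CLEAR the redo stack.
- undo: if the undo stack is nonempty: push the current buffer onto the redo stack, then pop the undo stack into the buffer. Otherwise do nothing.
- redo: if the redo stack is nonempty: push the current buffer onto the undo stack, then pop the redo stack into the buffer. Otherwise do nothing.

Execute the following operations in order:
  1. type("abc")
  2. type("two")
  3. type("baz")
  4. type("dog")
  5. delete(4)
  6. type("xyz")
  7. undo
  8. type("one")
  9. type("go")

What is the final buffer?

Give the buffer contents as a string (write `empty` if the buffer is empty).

Answer: abctwobaonego

Derivation:
After op 1 (type): buf='abc' undo_depth=1 redo_depth=0
After op 2 (type): buf='abctwo' undo_depth=2 redo_depth=0
After op 3 (type): buf='abctwobaz' undo_depth=3 redo_depth=0
After op 4 (type): buf='abctwobazdog' undo_depth=4 redo_depth=0
After op 5 (delete): buf='abctwoba' undo_depth=5 redo_depth=0
After op 6 (type): buf='abctwobaxyz' undo_depth=6 redo_depth=0
After op 7 (undo): buf='abctwoba' undo_depth=5 redo_depth=1
After op 8 (type): buf='abctwobaone' undo_depth=6 redo_depth=0
After op 9 (type): buf='abctwobaonego' undo_depth=7 redo_depth=0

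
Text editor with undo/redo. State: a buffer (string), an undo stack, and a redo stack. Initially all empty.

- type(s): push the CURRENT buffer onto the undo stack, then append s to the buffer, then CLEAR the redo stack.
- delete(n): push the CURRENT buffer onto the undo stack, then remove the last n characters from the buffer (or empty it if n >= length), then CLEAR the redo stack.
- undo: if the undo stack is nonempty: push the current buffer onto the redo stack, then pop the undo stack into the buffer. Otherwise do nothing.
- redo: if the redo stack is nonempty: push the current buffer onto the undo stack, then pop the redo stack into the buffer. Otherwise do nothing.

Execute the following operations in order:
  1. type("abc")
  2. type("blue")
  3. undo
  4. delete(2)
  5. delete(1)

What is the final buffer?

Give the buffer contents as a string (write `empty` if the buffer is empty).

Answer: empty

Derivation:
After op 1 (type): buf='abc' undo_depth=1 redo_depth=0
After op 2 (type): buf='abcblue' undo_depth=2 redo_depth=0
After op 3 (undo): buf='abc' undo_depth=1 redo_depth=1
After op 4 (delete): buf='a' undo_depth=2 redo_depth=0
After op 5 (delete): buf='(empty)' undo_depth=3 redo_depth=0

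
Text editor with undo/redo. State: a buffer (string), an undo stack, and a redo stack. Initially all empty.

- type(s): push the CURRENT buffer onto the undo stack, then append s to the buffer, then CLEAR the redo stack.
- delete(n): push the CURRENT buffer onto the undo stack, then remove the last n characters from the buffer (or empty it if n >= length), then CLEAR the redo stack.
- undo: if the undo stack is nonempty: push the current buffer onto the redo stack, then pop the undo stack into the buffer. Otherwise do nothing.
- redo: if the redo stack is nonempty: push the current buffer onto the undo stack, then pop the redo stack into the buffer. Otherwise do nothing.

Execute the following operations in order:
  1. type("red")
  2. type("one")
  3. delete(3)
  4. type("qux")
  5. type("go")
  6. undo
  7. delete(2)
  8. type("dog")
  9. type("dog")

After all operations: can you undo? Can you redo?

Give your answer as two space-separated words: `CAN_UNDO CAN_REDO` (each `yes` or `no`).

Answer: yes no

Derivation:
After op 1 (type): buf='red' undo_depth=1 redo_depth=0
After op 2 (type): buf='redone' undo_depth=2 redo_depth=0
After op 3 (delete): buf='red' undo_depth=3 redo_depth=0
After op 4 (type): buf='redqux' undo_depth=4 redo_depth=0
After op 5 (type): buf='redquxgo' undo_depth=5 redo_depth=0
After op 6 (undo): buf='redqux' undo_depth=4 redo_depth=1
After op 7 (delete): buf='redq' undo_depth=5 redo_depth=0
After op 8 (type): buf='redqdog' undo_depth=6 redo_depth=0
After op 9 (type): buf='redqdogdog' undo_depth=7 redo_depth=0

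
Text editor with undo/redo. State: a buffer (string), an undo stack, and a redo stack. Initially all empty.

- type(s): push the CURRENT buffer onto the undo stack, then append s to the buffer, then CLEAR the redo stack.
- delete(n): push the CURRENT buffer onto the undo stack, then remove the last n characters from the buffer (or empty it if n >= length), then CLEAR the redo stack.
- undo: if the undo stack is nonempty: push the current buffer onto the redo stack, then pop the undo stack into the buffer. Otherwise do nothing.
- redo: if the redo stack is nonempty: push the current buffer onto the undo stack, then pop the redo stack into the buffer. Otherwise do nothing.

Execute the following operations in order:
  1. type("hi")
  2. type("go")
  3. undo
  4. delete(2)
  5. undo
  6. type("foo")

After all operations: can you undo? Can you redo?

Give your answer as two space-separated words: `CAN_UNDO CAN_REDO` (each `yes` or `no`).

Answer: yes no

Derivation:
After op 1 (type): buf='hi' undo_depth=1 redo_depth=0
After op 2 (type): buf='higo' undo_depth=2 redo_depth=0
After op 3 (undo): buf='hi' undo_depth=1 redo_depth=1
After op 4 (delete): buf='(empty)' undo_depth=2 redo_depth=0
After op 5 (undo): buf='hi' undo_depth=1 redo_depth=1
After op 6 (type): buf='hifoo' undo_depth=2 redo_depth=0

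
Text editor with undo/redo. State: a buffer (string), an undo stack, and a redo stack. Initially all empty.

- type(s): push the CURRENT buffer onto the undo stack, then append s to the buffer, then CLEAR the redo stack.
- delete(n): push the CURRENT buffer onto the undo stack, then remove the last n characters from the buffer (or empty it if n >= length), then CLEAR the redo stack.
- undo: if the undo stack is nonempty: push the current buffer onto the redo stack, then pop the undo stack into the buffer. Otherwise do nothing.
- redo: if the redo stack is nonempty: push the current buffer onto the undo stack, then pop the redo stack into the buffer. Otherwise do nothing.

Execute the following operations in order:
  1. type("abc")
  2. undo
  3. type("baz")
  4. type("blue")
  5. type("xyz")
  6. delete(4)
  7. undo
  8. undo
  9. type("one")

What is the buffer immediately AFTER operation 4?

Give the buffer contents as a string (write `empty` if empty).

Answer: bazblue

Derivation:
After op 1 (type): buf='abc' undo_depth=1 redo_depth=0
After op 2 (undo): buf='(empty)' undo_depth=0 redo_depth=1
After op 3 (type): buf='baz' undo_depth=1 redo_depth=0
After op 4 (type): buf='bazblue' undo_depth=2 redo_depth=0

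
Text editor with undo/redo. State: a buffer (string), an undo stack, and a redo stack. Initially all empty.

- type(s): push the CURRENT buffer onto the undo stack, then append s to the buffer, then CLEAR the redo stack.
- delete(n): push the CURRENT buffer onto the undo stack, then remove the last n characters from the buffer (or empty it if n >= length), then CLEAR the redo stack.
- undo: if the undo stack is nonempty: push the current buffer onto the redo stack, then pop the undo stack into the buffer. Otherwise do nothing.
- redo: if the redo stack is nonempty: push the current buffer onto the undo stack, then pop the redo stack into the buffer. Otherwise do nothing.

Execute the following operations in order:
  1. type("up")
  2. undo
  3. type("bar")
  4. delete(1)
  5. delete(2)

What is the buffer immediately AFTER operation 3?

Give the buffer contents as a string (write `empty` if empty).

After op 1 (type): buf='up' undo_depth=1 redo_depth=0
After op 2 (undo): buf='(empty)' undo_depth=0 redo_depth=1
After op 3 (type): buf='bar' undo_depth=1 redo_depth=0

Answer: bar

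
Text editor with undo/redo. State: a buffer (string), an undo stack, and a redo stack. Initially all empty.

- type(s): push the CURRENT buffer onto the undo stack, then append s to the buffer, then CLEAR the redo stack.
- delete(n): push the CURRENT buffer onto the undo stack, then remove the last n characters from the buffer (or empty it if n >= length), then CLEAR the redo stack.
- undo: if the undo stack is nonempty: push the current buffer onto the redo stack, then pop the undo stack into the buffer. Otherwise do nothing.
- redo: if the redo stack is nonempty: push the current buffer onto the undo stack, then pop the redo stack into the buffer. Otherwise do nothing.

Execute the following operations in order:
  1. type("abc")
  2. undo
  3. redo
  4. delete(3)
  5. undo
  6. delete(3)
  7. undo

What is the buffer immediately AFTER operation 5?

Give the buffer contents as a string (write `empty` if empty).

Answer: abc

Derivation:
After op 1 (type): buf='abc' undo_depth=1 redo_depth=0
After op 2 (undo): buf='(empty)' undo_depth=0 redo_depth=1
After op 3 (redo): buf='abc' undo_depth=1 redo_depth=0
After op 4 (delete): buf='(empty)' undo_depth=2 redo_depth=0
After op 5 (undo): buf='abc' undo_depth=1 redo_depth=1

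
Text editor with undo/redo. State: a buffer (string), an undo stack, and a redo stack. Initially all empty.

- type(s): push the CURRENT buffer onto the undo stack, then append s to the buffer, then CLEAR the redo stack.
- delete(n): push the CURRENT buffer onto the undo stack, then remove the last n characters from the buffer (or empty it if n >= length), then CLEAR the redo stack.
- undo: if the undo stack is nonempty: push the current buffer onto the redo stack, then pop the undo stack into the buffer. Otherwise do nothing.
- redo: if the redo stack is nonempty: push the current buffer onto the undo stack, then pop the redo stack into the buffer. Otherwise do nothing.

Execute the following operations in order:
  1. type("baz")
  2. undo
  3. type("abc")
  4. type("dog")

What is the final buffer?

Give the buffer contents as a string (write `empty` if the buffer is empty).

Answer: abcdog

Derivation:
After op 1 (type): buf='baz' undo_depth=1 redo_depth=0
After op 2 (undo): buf='(empty)' undo_depth=0 redo_depth=1
After op 3 (type): buf='abc' undo_depth=1 redo_depth=0
After op 4 (type): buf='abcdog' undo_depth=2 redo_depth=0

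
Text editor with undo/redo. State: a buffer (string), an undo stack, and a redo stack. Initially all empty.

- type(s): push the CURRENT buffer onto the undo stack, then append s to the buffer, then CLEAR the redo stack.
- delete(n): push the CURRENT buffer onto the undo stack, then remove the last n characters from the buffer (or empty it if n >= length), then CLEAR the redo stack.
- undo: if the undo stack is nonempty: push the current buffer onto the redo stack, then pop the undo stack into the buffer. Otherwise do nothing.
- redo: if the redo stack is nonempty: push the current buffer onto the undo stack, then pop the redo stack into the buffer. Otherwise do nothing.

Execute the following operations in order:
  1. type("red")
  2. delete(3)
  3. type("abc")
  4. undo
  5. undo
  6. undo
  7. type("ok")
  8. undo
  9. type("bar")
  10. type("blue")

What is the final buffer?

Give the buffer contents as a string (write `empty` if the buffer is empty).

After op 1 (type): buf='red' undo_depth=1 redo_depth=0
After op 2 (delete): buf='(empty)' undo_depth=2 redo_depth=0
After op 3 (type): buf='abc' undo_depth=3 redo_depth=0
After op 4 (undo): buf='(empty)' undo_depth=2 redo_depth=1
After op 5 (undo): buf='red' undo_depth=1 redo_depth=2
After op 6 (undo): buf='(empty)' undo_depth=0 redo_depth=3
After op 7 (type): buf='ok' undo_depth=1 redo_depth=0
After op 8 (undo): buf='(empty)' undo_depth=0 redo_depth=1
After op 9 (type): buf='bar' undo_depth=1 redo_depth=0
After op 10 (type): buf='barblue' undo_depth=2 redo_depth=0

Answer: barblue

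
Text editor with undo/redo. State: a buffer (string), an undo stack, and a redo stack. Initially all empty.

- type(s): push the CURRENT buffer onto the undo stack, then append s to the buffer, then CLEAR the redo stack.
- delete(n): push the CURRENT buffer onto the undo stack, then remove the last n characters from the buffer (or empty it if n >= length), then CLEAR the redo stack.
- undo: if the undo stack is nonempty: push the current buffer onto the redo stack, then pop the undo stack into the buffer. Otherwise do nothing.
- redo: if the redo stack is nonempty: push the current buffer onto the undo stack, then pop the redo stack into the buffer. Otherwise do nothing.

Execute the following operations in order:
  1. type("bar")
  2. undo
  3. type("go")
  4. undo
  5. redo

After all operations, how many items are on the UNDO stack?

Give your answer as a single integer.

Answer: 1

Derivation:
After op 1 (type): buf='bar' undo_depth=1 redo_depth=0
After op 2 (undo): buf='(empty)' undo_depth=0 redo_depth=1
After op 3 (type): buf='go' undo_depth=1 redo_depth=0
After op 4 (undo): buf='(empty)' undo_depth=0 redo_depth=1
After op 5 (redo): buf='go' undo_depth=1 redo_depth=0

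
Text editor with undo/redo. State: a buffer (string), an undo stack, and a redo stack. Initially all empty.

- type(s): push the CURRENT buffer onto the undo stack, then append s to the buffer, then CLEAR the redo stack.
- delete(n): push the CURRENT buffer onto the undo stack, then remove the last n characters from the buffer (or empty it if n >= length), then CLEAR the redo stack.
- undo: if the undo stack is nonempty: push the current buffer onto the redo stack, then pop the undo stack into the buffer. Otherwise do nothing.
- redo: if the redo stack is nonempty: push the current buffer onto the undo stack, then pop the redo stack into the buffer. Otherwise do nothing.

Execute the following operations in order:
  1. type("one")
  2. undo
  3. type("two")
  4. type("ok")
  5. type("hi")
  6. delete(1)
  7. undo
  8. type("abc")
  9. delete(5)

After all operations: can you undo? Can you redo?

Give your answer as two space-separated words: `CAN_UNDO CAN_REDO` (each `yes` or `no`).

After op 1 (type): buf='one' undo_depth=1 redo_depth=0
After op 2 (undo): buf='(empty)' undo_depth=0 redo_depth=1
After op 3 (type): buf='two' undo_depth=1 redo_depth=0
After op 4 (type): buf='twook' undo_depth=2 redo_depth=0
After op 5 (type): buf='twookhi' undo_depth=3 redo_depth=0
After op 6 (delete): buf='twookh' undo_depth=4 redo_depth=0
After op 7 (undo): buf='twookhi' undo_depth=3 redo_depth=1
After op 8 (type): buf='twookhiabc' undo_depth=4 redo_depth=0
After op 9 (delete): buf='twook' undo_depth=5 redo_depth=0

Answer: yes no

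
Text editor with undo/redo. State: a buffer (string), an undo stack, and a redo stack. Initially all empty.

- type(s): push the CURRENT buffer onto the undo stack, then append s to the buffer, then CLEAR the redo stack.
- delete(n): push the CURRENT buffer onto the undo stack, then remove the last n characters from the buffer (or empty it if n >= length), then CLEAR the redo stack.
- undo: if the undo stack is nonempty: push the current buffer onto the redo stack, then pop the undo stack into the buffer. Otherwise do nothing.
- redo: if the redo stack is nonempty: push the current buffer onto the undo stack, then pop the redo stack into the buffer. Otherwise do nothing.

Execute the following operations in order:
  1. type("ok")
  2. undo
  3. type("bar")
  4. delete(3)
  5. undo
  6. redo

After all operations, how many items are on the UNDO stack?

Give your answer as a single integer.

After op 1 (type): buf='ok' undo_depth=1 redo_depth=0
After op 2 (undo): buf='(empty)' undo_depth=0 redo_depth=1
After op 3 (type): buf='bar' undo_depth=1 redo_depth=0
After op 4 (delete): buf='(empty)' undo_depth=2 redo_depth=0
After op 5 (undo): buf='bar' undo_depth=1 redo_depth=1
After op 6 (redo): buf='(empty)' undo_depth=2 redo_depth=0

Answer: 2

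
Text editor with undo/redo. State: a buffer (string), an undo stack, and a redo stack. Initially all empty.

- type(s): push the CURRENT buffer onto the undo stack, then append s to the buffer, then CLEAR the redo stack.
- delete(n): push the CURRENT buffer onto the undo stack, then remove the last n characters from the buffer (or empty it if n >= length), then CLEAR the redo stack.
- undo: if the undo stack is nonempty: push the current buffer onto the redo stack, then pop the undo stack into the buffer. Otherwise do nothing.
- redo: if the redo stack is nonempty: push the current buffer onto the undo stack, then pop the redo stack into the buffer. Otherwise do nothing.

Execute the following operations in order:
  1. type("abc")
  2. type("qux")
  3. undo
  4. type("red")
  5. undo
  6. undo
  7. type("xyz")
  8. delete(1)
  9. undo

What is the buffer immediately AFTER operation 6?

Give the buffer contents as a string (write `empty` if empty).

After op 1 (type): buf='abc' undo_depth=1 redo_depth=0
After op 2 (type): buf='abcqux' undo_depth=2 redo_depth=0
After op 3 (undo): buf='abc' undo_depth=1 redo_depth=1
After op 4 (type): buf='abcred' undo_depth=2 redo_depth=0
After op 5 (undo): buf='abc' undo_depth=1 redo_depth=1
After op 6 (undo): buf='(empty)' undo_depth=0 redo_depth=2

Answer: empty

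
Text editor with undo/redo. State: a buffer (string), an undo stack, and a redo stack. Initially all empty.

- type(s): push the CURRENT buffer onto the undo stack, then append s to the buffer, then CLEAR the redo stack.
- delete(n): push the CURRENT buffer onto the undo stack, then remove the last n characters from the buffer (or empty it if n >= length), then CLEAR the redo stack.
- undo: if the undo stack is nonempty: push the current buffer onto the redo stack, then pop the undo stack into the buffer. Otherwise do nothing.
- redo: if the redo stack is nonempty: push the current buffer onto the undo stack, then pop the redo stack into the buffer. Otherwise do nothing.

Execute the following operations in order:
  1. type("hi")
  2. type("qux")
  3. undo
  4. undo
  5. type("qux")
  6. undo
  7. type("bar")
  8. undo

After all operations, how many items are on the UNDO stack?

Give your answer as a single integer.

Answer: 0

Derivation:
After op 1 (type): buf='hi' undo_depth=1 redo_depth=0
After op 2 (type): buf='hiqux' undo_depth=2 redo_depth=0
After op 3 (undo): buf='hi' undo_depth=1 redo_depth=1
After op 4 (undo): buf='(empty)' undo_depth=0 redo_depth=2
After op 5 (type): buf='qux' undo_depth=1 redo_depth=0
After op 6 (undo): buf='(empty)' undo_depth=0 redo_depth=1
After op 7 (type): buf='bar' undo_depth=1 redo_depth=0
After op 8 (undo): buf='(empty)' undo_depth=0 redo_depth=1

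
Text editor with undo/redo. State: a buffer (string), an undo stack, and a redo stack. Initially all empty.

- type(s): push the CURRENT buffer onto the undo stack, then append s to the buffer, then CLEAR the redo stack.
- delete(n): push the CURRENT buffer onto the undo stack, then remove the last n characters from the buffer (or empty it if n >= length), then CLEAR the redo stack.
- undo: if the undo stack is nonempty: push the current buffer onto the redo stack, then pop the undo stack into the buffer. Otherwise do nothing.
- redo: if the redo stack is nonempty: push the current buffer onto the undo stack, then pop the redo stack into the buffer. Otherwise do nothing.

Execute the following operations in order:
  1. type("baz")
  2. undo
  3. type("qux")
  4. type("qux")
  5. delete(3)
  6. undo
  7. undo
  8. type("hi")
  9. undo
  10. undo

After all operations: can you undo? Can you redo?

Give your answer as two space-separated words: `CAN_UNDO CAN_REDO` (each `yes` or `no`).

After op 1 (type): buf='baz' undo_depth=1 redo_depth=0
After op 2 (undo): buf='(empty)' undo_depth=0 redo_depth=1
After op 3 (type): buf='qux' undo_depth=1 redo_depth=0
After op 4 (type): buf='quxqux' undo_depth=2 redo_depth=0
After op 5 (delete): buf='qux' undo_depth=3 redo_depth=0
After op 6 (undo): buf='quxqux' undo_depth=2 redo_depth=1
After op 7 (undo): buf='qux' undo_depth=1 redo_depth=2
After op 8 (type): buf='quxhi' undo_depth=2 redo_depth=0
After op 9 (undo): buf='qux' undo_depth=1 redo_depth=1
After op 10 (undo): buf='(empty)' undo_depth=0 redo_depth=2

Answer: no yes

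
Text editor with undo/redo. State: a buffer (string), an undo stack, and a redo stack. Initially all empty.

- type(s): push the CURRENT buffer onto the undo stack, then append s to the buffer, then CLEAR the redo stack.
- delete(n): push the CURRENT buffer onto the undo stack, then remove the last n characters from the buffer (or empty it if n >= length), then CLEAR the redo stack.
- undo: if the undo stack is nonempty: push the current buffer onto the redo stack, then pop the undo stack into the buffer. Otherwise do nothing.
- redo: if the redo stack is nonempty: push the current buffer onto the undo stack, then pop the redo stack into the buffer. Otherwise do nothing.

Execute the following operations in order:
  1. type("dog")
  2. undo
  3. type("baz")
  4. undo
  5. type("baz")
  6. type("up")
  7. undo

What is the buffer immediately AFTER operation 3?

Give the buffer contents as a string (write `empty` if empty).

After op 1 (type): buf='dog' undo_depth=1 redo_depth=0
After op 2 (undo): buf='(empty)' undo_depth=0 redo_depth=1
After op 3 (type): buf='baz' undo_depth=1 redo_depth=0

Answer: baz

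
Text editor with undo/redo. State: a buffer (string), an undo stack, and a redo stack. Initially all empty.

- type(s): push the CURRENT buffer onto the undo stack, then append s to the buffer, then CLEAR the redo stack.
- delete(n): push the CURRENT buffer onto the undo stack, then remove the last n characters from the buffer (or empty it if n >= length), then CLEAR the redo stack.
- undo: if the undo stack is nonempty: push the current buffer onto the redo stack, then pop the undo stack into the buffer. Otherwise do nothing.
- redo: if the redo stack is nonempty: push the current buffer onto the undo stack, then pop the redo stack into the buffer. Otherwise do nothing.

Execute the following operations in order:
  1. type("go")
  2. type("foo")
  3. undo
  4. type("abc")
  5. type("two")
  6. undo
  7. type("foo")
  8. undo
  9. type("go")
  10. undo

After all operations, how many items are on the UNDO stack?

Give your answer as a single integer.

Answer: 2

Derivation:
After op 1 (type): buf='go' undo_depth=1 redo_depth=0
After op 2 (type): buf='gofoo' undo_depth=2 redo_depth=0
After op 3 (undo): buf='go' undo_depth=1 redo_depth=1
After op 4 (type): buf='goabc' undo_depth=2 redo_depth=0
After op 5 (type): buf='goabctwo' undo_depth=3 redo_depth=0
After op 6 (undo): buf='goabc' undo_depth=2 redo_depth=1
After op 7 (type): buf='goabcfoo' undo_depth=3 redo_depth=0
After op 8 (undo): buf='goabc' undo_depth=2 redo_depth=1
After op 9 (type): buf='goabcgo' undo_depth=3 redo_depth=0
After op 10 (undo): buf='goabc' undo_depth=2 redo_depth=1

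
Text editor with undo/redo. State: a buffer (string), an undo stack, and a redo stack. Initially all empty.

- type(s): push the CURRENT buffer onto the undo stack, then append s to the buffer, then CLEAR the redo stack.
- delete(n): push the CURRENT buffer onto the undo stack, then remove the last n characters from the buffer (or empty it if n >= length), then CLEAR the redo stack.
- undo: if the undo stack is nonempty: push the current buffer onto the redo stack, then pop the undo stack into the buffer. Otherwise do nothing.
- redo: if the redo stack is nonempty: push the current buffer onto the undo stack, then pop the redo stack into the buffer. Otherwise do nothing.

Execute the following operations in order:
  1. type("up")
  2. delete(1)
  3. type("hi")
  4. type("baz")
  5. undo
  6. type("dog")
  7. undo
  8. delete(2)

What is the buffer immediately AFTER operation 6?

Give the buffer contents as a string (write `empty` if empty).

Answer: uhidog

Derivation:
After op 1 (type): buf='up' undo_depth=1 redo_depth=0
After op 2 (delete): buf='u' undo_depth=2 redo_depth=0
After op 3 (type): buf='uhi' undo_depth=3 redo_depth=0
After op 4 (type): buf='uhibaz' undo_depth=4 redo_depth=0
After op 5 (undo): buf='uhi' undo_depth=3 redo_depth=1
After op 6 (type): buf='uhidog' undo_depth=4 redo_depth=0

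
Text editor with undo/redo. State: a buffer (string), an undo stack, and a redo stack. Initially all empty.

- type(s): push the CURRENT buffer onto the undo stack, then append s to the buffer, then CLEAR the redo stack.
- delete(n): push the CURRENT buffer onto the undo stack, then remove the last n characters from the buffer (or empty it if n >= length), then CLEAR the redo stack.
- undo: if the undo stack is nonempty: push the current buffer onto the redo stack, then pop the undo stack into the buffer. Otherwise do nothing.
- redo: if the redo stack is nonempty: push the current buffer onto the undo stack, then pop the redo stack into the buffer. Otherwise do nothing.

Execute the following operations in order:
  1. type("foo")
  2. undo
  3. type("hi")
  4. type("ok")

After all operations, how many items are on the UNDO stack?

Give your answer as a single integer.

Answer: 2

Derivation:
After op 1 (type): buf='foo' undo_depth=1 redo_depth=0
After op 2 (undo): buf='(empty)' undo_depth=0 redo_depth=1
After op 3 (type): buf='hi' undo_depth=1 redo_depth=0
After op 4 (type): buf='hiok' undo_depth=2 redo_depth=0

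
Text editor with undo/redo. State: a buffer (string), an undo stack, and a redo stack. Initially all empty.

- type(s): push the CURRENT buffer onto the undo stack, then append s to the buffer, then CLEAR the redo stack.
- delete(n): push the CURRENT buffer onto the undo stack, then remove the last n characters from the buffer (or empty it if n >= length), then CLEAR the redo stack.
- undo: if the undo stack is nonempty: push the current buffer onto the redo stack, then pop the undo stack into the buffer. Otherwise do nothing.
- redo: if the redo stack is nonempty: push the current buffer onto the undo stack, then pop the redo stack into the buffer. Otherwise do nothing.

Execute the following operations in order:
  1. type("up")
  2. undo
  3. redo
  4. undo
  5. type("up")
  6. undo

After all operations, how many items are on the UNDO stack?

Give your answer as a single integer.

After op 1 (type): buf='up' undo_depth=1 redo_depth=0
After op 2 (undo): buf='(empty)' undo_depth=0 redo_depth=1
After op 3 (redo): buf='up' undo_depth=1 redo_depth=0
After op 4 (undo): buf='(empty)' undo_depth=0 redo_depth=1
After op 5 (type): buf='up' undo_depth=1 redo_depth=0
After op 6 (undo): buf='(empty)' undo_depth=0 redo_depth=1

Answer: 0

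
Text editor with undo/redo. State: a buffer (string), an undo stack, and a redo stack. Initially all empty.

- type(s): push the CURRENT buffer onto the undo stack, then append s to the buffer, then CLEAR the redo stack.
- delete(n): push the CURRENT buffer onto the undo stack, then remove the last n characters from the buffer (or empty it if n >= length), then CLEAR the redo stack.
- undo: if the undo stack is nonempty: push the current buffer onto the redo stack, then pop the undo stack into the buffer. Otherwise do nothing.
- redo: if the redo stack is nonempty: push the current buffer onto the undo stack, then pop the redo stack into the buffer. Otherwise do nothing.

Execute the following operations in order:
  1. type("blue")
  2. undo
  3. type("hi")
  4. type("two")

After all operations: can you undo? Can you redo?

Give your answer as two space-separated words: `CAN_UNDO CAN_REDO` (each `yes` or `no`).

After op 1 (type): buf='blue' undo_depth=1 redo_depth=0
After op 2 (undo): buf='(empty)' undo_depth=0 redo_depth=1
After op 3 (type): buf='hi' undo_depth=1 redo_depth=0
After op 4 (type): buf='hitwo' undo_depth=2 redo_depth=0

Answer: yes no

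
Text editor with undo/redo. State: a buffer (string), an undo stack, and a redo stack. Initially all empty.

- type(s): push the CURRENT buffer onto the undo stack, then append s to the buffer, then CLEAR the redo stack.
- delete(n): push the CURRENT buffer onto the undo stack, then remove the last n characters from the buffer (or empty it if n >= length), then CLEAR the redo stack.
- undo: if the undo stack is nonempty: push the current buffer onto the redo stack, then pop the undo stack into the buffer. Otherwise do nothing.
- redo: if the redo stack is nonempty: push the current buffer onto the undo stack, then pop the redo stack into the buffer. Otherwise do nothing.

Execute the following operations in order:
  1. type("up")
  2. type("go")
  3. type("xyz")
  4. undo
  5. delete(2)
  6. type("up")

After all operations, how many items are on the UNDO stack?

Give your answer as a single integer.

Answer: 4

Derivation:
After op 1 (type): buf='up' undo_depth=1 redo_depth=0
After op 2 (type): buf='upgo' undo_depth=2 redo_depth=0
After op 3 (type): buf='upgoxyz' undo_depth=3 redo_depth=0
After op 4 (undo): buf='upgo' undo_depth=2 redo_depth=1
After op 5 (delete): buf='up' undo_depth=3 redo_depth=0
After op 6 (type): buf='upup' undo_depth=4 redo_depth=0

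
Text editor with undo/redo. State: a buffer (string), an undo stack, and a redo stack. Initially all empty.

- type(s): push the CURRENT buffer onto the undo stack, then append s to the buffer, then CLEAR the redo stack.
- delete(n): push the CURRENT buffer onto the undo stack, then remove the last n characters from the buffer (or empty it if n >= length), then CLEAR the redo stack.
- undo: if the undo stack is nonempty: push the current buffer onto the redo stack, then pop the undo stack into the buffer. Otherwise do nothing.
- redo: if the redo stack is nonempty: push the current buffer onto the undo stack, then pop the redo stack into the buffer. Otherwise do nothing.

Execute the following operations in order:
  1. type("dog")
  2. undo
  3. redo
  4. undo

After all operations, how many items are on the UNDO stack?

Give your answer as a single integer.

Answer: 0

Derivation:
After op 1 (type): buf='dog' undo_depth=1 redo_depth=0
After op 2 (undo): buf='(empty)' undo_depth=0 redo_depth=1
After op 3 (redo): buf='dog' undo_depth=1 redo_depth=0
After op 4 (undo): buf='(empty)' undo_depth=0 redo_depth=1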